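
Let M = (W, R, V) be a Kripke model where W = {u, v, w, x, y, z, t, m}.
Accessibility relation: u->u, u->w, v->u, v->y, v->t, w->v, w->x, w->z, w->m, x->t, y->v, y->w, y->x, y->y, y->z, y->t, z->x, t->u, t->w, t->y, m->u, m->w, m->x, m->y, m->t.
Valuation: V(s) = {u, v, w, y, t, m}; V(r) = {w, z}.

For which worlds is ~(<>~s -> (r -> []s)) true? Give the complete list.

w, z

Let φ = ~(<>~s -> (r -> []s)). Evaluate φ at each world:
  u (successors {u, w}): φ is false.
  v (successors {u, y, t}): φ is false.
  w (successors {v, x, z, m}): φ is true.
  x (successors {t}): φ is false.
  y (successors {v, w, x, y, z, t}): φ is false.
  z (successors {x}): φ is true.
  t (successors {u, w, y}): φ is false.
  m (successors {u, w, x, y, t}): φ is false.
For instance, at v:
  At v: <>~s -> (r -> []s) is true, so ~(<>~s -> (r -> []s)) is false.
    At v: <>~s is false, r -> []s is true, so <>~s -> (r -> []s) is true.
      At v: <>~s requires ~s at some successor in {u, y, t}.
        At u: ~s is false.
        At y: ~s is false.
        At t: ~s is false.
      So <>~s is false at v.
      At v: r is false, []s is true, so r -> []s is true.
Satisfying worlds: {w, z}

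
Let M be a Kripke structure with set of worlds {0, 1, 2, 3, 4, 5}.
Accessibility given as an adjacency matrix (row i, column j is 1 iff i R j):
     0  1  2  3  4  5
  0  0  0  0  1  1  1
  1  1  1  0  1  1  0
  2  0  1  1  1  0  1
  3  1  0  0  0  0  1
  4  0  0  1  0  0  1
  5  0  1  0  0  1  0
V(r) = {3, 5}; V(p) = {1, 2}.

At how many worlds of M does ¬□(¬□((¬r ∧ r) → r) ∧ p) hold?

6

Let φ = ¬□(¬□((¬r ∧ r) → r) ∧ p). Evaluate φ at each world:
  0 (successors {3, 4, 5}): φ is true.
  1 (successors {0, 1, 3, 4}): φ is true.
  2 (successors {1, 2, 3, 5}): φ is true.
  3 (successors {0, 5}): φ is true.
  4 (successors {2, 5}): φ is true.
  5 (successors {1, 4}): φ is true.
For instance, at 0:
  At 0: □(¬□((¬r ∧ r) → r) ∧ p) is false, so ¬□(¬□((¬r ∧ r) → r) ∧ p) is true.
    At 0: □(¬□((¬r ∧ r) → r) ∧ p) requires ¬□((¬r ∧ r) → r) ∧ p at every successor {3, 4, 5}.
      ¬□((¬r ∧ r) → r) ∧ p fails at 3, so □(¬□((¬r ∧ r) → r) ∧ p) is false at 0.
Satisfying worlds: {0, 1, 2, 3, 4, 5}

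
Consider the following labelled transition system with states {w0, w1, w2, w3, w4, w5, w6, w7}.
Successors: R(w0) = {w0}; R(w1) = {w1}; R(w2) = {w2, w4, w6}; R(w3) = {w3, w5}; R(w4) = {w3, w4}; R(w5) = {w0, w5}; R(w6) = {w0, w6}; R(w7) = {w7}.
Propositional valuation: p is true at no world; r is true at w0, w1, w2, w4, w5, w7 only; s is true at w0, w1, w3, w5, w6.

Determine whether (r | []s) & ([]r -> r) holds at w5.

Yes

Recall that []ψ holds at a world iff ψ holds at every accessible world, and <>ψ holds iff ψ holds at some accessible world.
At w5: r | []s is true, []r -> r is true, so (r | []s) & ([]r -> r) is true.
  At w5: r is true, []s is true, so r | []s is true.
    At w5: []s requires s at every successor {w0, w5}.
      At w0: s is true.
      At w5: s is true.
    So []s is true at w5.
  At w5: []r is true, r is true, so []r -> r is true.
    At w5: []r requires r at every successor {w0, w5}.
      At w0: r is true.
      At w5: r is true.
    So []r is true at w5.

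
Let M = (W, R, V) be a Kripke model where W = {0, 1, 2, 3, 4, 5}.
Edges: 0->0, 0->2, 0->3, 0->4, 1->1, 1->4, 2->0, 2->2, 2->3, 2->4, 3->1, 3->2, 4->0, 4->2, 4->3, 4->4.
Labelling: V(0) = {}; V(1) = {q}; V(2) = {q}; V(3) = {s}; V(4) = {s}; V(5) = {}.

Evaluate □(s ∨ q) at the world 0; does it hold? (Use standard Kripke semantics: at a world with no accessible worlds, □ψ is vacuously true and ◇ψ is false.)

At 0: □(s ∨ q) requires s ∨ q at every successor {0, 2, 3, 4}.
  s ∨ q fails at 0, so □(s ∨ q) is false at 0.

No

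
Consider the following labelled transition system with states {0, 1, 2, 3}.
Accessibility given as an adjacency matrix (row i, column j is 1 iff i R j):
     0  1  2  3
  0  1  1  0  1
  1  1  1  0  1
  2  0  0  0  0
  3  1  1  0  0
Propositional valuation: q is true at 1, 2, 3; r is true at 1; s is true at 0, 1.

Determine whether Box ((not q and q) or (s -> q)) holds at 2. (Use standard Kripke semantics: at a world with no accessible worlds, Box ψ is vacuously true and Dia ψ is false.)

Recall that Box ψ holds at a world iff ψ holds at every accessible world, and Dia ψ holds iff ψ holds at some accessible world.
At 2: no accessible worlds, so Box ((not q and q) or (s -> q)) holds vacuously.

Yes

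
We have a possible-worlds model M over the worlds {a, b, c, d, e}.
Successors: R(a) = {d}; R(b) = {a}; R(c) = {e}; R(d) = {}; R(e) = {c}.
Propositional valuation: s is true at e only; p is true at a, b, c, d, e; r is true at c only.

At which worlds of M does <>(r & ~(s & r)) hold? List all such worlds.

Let φ = <>(r & ~(s & r)). Evaluate φ at each world:
  a (successors {d}): φ is false.
  b (successors {a}): φ is false.
  c (successors {e}): φ is false.
  d (successors ∅): φ is false.
  e (successors {c}): φ is true.
For instance, at b:
  At b: <>(r & ~(s & r)) requires r & ~(s & r) at some successor in {a}.
    At a: r & ~(s & r) is false.
  So <>(r & ~(s & r)) is false at b.
Satisfying worlds: {e}

e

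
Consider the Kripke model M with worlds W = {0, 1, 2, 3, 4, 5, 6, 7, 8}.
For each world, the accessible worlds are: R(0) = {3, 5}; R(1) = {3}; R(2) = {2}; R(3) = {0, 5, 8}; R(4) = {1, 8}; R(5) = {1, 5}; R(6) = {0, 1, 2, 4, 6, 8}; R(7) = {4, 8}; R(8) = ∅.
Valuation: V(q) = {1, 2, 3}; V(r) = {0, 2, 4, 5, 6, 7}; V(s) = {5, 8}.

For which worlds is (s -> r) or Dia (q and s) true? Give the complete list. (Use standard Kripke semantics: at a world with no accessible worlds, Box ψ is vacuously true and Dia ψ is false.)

Recall that Dia ψ holds at a world iff ψ holds at some accessible world.
Let φ = (s -> r) or Dia (q and s). Evaluate φ at each world:
  0 (successors {3, 5}): φ is true.
  1 (successors {3}): φ is true.
  2 (successors {2}): φ is true.
  3 (successors {0, 5, 8}): φ is true.
  4 (successors {1, 8}): φ is true.
  5 (successors {1, 5}): φ is true.
  6 (successors {0, 1, 2, 4, 6, 8}): φ is true.
  7 (successors {4, 8}): φ is true.
  8 (successors ∅): φ is false.
For instance, at 7:
  At 7: s -> r is true, Dia (q and s) is false, so (s -> r) or Dia (q and s) is true.
    At 7: Dia (q and s) requires q and s at some successor in {4, 8}.
      At 4: q and s is false.
      At 8: q and s is false.
    So Dia (q and s) is false at 7.
Satisfying worlds: {0, 1, 2, 3, 4, 5, 6, 7}

0, 1, 2, 3, 4, 5, 6, 7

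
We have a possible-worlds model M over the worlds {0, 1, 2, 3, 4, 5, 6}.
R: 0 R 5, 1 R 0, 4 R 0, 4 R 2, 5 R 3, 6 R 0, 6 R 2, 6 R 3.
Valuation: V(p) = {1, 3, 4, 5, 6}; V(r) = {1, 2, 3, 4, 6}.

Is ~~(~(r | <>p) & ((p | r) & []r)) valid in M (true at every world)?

Let φ = ~~(~(r | <>p) & ((p | r) & []r)). Evaluate φ at each world:
  0 (successors {5}): φ is false.
  1 (successors {0}): φ is false.
  2 (successors ∅): φ is false.
  3 (successors ∅): φ is false.
  4 (successors {0, 2}): φ is false.
  5 (successors {3}): φ is false.
  6 (successors {0, 2, 3}): φ is false.
Detail at 0 (counterexample):
  At 0: ~(~(r | <>p) & ((p | r) & []r)) is true, so ~~(~(r | <>p) & ((p | r) & []r)) is false.
    At 0: ~(r | <>p) & ((p | r) & []r) is false, so ~(~(r | <>p) & ((p | r) & []r)) is true.
      At 0: ~(r | <>p) is false, (p | r) & []r is false, so ~(r | <>p) & ((p | r) & []r) is false.

No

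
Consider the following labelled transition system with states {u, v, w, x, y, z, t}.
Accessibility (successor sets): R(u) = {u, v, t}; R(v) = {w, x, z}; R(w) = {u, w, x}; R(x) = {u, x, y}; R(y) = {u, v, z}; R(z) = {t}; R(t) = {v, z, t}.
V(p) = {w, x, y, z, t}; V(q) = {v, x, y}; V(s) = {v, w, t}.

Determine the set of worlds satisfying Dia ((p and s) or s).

u, v, w, y, z, t

Recall that Dia ψ holds at a world iff ψ holds at some accessible world.
Let φ = Dia ((p and s) or s). Evaluate φ at each world:
  u (successors {u, v, t}): φ is true.
  v (successors {w, x, z}): φ is true.
  w (successors {u, w, x}): φ is true.
  x (successors {u, x, y}): φ is false.
  y (successors {u, v, z}): φ is true.
  z (successors {t}): φ is true.
  t (successors {v, z, t}): φ is true.
For instance, at w:
  At w: Dia ((p and s) or s) requires (p and s) or s at some successor in {u, w, x}.
    (p and s) or s holds at w, so Dia ((p and s) or s) is true at w.
Satisfying worlds: {u, v, w, y, z, t}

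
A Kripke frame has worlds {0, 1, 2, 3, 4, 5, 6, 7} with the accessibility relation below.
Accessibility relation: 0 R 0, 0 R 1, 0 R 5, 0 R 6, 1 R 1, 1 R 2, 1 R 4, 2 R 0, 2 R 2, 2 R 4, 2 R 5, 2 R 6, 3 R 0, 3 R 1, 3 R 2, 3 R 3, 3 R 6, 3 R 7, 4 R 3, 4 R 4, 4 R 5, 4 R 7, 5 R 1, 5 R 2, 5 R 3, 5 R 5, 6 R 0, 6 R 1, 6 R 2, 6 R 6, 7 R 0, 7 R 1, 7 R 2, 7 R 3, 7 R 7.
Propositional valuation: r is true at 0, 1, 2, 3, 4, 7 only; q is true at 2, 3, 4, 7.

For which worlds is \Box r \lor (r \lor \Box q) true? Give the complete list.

0, 1, 2, 3, 4, 7

Let φ = \Box r \lor (r \lor \Box q). Evaluate φ at each world:
  0 (successors {0, 1, 5, 6}): φ is true.
  1 (successors {1, 2, 4}): φ is true.
  2 (successors {0, 2, 4, 5, 6}): φ is true.
  3 (successors {0, 1, 2, 3, 6, 7}): φ is true.
  4 (successors {3, 4, 5, 7}): φ is true.
  5 (successors {1, 2, 3, 5}): φ is false.
  6 (successors {0, 1, 2, 6}): φ is false.
  7 (successors {0, 1, 2, 3, 7}): φ is true.
For instance, at 1:
  At 1: \Box r is true, r \lor \Box q is true, so \Box r \lor (r \lor \Box q) is true.
    At 1: \Box r requires r at every successor {1, 2, 4}.
      At 1: r is true.
      At 2: r is true.
      At 4: r is true.
    So \Box r is true at 1.
    At 1: r is true, \Box q is false, so r \lor \Box q is true.
      At 1: \Box q requires q at every successor {1, 2, 4}.
        q fails at 1, so \Box q is false at 1.
Satisfying worlds: {0, 1, 2, 3, 4, 7}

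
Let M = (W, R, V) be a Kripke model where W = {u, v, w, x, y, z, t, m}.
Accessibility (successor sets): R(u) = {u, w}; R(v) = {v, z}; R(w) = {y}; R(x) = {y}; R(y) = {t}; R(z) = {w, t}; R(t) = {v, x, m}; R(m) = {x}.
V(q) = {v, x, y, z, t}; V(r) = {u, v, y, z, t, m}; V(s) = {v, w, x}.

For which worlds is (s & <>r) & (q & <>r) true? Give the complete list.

v, x

Let φ = (s & <>r) & (q & <>r). Evaluate φ at each world:
  u (successors {u, w}): φ is false.
  v (successors {v, z}): φ is true.
  w (successors {y}): φ is false.
  x (successors {y}): φ is true.
  y (successors {t}): φ is false.
  z (successors {w, t}): φ is false.
  t (successors {v, x, m}): φ is false.
  m (successors {x}): φ is false.
For instance, at y:
  At y: s & <>r is false, q & <>r is true, so (s & <>r) & (q & <>r) is false.
    At y: s is false, <>r is true, so s & <>r is false.
      At y: <>r requires r at some successor in {t}.
        r holds at t, so <>r is true at y.
    At y: q is true, <>r is true, so q & <>r is true.
      At y: <>r requires r at some successor in {t}.
        r holds at t, so <>r is true at y.
Satisfying worlds: {v, x}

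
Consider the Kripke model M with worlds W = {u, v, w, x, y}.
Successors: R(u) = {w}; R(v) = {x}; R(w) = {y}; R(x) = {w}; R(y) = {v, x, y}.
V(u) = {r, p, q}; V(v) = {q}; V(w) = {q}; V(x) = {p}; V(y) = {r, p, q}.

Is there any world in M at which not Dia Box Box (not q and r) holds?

Let φ = not Dia Box Box (not q and r). Evaluate φ at each world:
  u (successors {w}): φ is true.
  v (successors {x}): φ is true.
  w (successors {y}): φ is true.
  x (successors {w}): φ is true.
  y (successors {v, x, y}): φ is true.
Detail at u (witness):
  At u: Dia Box Box (not q and r) is false, so not Dia Box Box (not q and r) is true.
    At u: Dia Box Box (not q and r) requires Box Box (not q and r) at some successor in {w}.
      At w: Box Box (not q and r) is false.
    So Dia Box Box (not q and r) is false at u.

Yes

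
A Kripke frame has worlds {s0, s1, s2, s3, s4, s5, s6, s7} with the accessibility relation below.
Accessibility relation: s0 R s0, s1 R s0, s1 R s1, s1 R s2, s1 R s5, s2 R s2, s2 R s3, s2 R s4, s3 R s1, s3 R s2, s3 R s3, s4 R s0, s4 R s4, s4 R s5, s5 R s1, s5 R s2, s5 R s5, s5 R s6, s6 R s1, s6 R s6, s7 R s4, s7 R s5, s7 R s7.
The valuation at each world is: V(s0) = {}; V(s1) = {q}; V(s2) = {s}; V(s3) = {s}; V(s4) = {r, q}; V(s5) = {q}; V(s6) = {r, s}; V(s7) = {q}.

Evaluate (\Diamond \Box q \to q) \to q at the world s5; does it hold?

Recall that \Box ψ holds at a world iff ψ holds at every accessible world, and \Diamond ψ holds iff ψ holds at some accessible world.
At s5: \Diamond \Box q \to q is true, q is true, so (\Diamond \Box q \to q) \to q is true.
  At s5: \Diamond \Box q is false, q is true, so \Diamond \Box q \to q is true.
    At s5: \Diamond \Box q requires \Box q at some successor in {s1, s2, s5, s6}.
      At s1: \Box q is false.
      At s2: \Box q is false.
      At s5: \Box q is false.
      At s6: \Box q is false.
    So \Diamond \Box q is false at s5.

Yes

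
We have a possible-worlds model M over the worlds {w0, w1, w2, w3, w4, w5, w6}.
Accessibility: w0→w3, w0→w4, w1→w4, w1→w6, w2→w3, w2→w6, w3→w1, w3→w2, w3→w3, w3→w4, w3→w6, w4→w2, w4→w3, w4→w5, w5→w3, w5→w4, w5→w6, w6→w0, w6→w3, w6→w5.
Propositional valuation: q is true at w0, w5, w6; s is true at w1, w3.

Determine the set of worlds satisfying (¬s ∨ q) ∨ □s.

Let φ = (¬s ∨ q) ∨ □s. Evaluate φ at each world:
  w0 (successors {w3, w4}): φ is true.
  w1 (successors {w4, w6}): φ is false.
  w2 (successors {w3, w6}): φ is true.
  w3 (successors {w1, w2, w3, w4, w6}): φ is false.
  w4 (successors {w2, w3, w5}): φ is true.
  w5 (successors {w3, w4, w6}): φ is true.
  w6 (successors {w0, w3, w5}): φ is true.
For instance, at w1:
  At w1: ¬s ∨ q is false, □s is false, so (¬s ∨ q) ∨ □s is false.
    At w1: □s requires s at every successor {w4, w6}.
      s fails at w4, so □s is false at w1.
Satisfying worlds: {w0, w2, w4, w5, w6}

w0, w2, w4, w5, w6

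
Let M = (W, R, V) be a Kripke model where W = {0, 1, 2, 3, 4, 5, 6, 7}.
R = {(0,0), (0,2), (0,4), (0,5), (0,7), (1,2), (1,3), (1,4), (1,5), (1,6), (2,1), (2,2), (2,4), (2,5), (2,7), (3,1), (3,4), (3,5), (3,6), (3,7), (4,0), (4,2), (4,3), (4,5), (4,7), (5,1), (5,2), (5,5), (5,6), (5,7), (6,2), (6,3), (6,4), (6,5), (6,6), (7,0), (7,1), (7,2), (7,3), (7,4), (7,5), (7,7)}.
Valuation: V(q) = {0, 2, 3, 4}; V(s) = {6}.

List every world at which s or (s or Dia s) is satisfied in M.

Let φ = s or (s or Dia s). Evaluate φ at each world:
  0 (successors {0, 2, 4, 5, 7}): φ is false.
  1 (successors {2, 3, 4, 5, 6}): φ is true.
  2 (successors {1, 2, 4, 5, 7}): φ is false.
  3 (successors {1, 4, 5, 6, 7}): φ is true.
  4 (successors {0, 2, 3, 5, 7}): φ is false.
  5 (successors {1, 2, 5, 6, 7}): φ is true.
  6 (successors {2, 3, 4, 5, 6}): φ is true.
  7 (successors {0, 1, 2, 3, 4, 5, 7}): φ is false.
For instance, at 4:
  At 4: s is false, s or Dia s is false, so s or (s or Dia s) is false.
    At 4: s is false, Dia s is false, so s or Dia s is false.
      At 4: Dia s requires s at some successor in {0, 2, 3, 5, 7}.
        At 0: s is false.
        At 2: s is false.
        At 3: s is false.
        At 5: s is false.
        At 7: s is false.
      So Dia s is false at 4.
Satisfying worlds: {1, 3, 5, 6}

1, 3, 5, 6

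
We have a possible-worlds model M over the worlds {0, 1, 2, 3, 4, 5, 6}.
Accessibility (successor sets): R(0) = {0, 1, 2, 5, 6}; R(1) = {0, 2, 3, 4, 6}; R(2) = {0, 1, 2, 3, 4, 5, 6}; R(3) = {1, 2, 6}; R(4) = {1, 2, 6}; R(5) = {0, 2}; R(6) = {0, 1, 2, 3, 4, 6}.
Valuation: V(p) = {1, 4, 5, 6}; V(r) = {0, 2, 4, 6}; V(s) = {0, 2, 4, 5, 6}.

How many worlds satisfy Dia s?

Let φ = Dia s. Evaluate φ at each world:
  0 (successors {0, 1, 2, 5, 6}): φ is true.
  1 (successors {0, 2, 3, 4, 6}): φ is true.
  2 (successors {0, 1, 2, 3, 4, 5, 6}): φ is true.
  3 (successors {1, 2, 6}): φ is true.
  4 (successors {1, 2, 6}): φ is true.
  5 (successors {0, 2}): φ is true.
  6 (successors {0, 1, 2, 3, 4, 6}): φ is true.
For instance, at 5:
  At 5: Dia s requires s at some successor in {0, 2}.
    s holds at 0, so Dia s is true at 5.
Satisfying worlds: {0, 1, 2, 3, 4, 5, 6}

7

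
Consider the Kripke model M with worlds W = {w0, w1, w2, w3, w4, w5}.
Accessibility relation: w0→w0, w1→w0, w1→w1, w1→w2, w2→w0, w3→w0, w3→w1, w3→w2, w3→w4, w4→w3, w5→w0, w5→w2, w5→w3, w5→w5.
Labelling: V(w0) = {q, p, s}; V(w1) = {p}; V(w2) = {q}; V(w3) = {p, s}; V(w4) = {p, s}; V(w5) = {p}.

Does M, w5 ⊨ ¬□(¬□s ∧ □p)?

Yes

Recall that □ψ holds at a world iff ψ holds at every accessible world, and ◇ψ holds iff ψ holds at some accessible world.
At w5: □(¬□s ∧ □p) is false, so ¬□(¬□s ∧ □p) is true.
  At w5: □(¬□s ∧ □p) requires ¬□s ∧ □p at every successor {w0, w2, w3, w5}.
    ¬□s ∧ □p fails at w0, so □(¬□s ∧ □p) is false at w5.
      At w0: ¬□s is false, □p is true, so ¬□s ∧ □p is false.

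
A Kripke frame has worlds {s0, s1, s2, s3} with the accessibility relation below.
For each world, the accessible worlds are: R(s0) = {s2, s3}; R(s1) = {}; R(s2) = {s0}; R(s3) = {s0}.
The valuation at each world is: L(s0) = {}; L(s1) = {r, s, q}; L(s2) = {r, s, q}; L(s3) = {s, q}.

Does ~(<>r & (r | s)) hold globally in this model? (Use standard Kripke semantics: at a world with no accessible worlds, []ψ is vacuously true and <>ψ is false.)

Yes

Recall that <>ψ holds at a world iff ψ holds at some accessible world.
Let φ = ~(<>r & (r | s)). Evaluate φ at each world:
  s0 (successors {s2, s3}): φ is true.
  s1 (successors ∅): φ is true.
  s2 (successors {s0}): φ is true.
  s3 (successors {s0}): φ is true.
For instance, at s2:
  At s2: <>r & (r | s) is false, so ~(<>r & (r | s)) is true.
    At s2: <>r is false, r | s is true, so <>r & (r | s) is false.
      At s2: <>r requires r at some successor in {s0}.
        At s0: r is false.
      So <>r is false at s2.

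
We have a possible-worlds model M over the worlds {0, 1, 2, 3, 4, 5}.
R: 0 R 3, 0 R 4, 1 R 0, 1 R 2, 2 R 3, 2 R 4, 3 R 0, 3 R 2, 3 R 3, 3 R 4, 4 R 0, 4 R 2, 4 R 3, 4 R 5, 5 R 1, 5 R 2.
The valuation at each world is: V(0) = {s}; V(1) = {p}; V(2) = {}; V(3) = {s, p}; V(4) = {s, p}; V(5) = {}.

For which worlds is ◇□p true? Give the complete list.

Recall that □ψ holds at a world iff ψ holds at every accessible world, and ◇ψ holds iff ψ holds at some accessible world.
Let φ = ◇□p. Evaluate φ at each world:
  0 (successors {3, 4}): φ is false.
  1 (successors {0, 2}): φ is true.
  2 (successors {3, 4}): φ is false.
  3 (successors {0, 2, 3, 4}): φ is true.
  4 (successors {0, 2, 3, 5}): φ is true.
  5 (successors {1, 2}): φ is true.
For instance, at 3:
  At 3: ◇□p requires □p at some successor in {0, 2, 3, 4}.
    □p holds at 0, so ◇□p is true at 3.
      At 0: □p requires p at every successor {3, 4}.
        At 3: p is true.
        At 4: p is true.
      So □p is true at 0.
Satisfying worlds: {1, 3, 4, 5}

1, 3, 4, 5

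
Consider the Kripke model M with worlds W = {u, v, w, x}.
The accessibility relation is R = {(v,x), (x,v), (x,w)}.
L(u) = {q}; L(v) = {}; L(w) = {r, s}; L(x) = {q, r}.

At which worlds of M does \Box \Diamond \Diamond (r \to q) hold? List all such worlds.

Recall that \Box ψ holds at a world iff ψ holds at every accessible world, and \Diamond ψ holds iff ψ holds at some accessible world.
Let φ = \Box \Diamond \Diamond (r \to q). Evaluate φ at each world:
  u (successors ∅): φ is true.
  v (successors {x}): φ is true.
  w (successors ∅): φ is true.
  x (successors {v, w}): φ is false.
For instance, at x:
  At x: \Box \Diamond \Diamond (r \to q) requires \Diamond \Diamond (r \to q) at every successor {v, w}.
    \Diamond \Diamond (r \to q) fails at w, so \Box \Diamond \Diamond (r \to q) is false at x.
      At w: no accessible worlds, so \Diamond \Diamond (r \to q) is false.
Satisfying worlds: {u, v, w}

u, v, w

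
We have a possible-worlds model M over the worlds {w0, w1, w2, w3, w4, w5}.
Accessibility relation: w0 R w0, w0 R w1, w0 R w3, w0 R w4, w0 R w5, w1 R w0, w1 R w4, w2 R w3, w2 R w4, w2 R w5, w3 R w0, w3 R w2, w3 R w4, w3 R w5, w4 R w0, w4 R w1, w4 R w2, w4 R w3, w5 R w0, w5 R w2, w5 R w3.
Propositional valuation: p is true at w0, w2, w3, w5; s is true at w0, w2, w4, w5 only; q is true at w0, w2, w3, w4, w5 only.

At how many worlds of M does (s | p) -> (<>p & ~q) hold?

Recall that <>ψ holds at a world iff ψ holds at some accessible world.
Let φ = (s | p) -> (<>p & ~q). Evaluate φ at each world:
  w0 (successors {w0, w1, w3, w4, w5}): φ is false.
  w1 (successors {w0, w4}): φ is true.
  w2 (successors {w3, w4, w5}): φ is false.
  w3 (successors {w0, w2, w4, w5}): φ is false.
  w4 (successors {w0, w1, w2, w3}): φ is false.
  w5 (successors {w0, w2, w3}): φ is false.
For instance, at w3:
  At w3: s | p is true, <>p & ~q is false, so (s | p) -> (<>p & ~q) is false.
    At w3: <>p is true, ~q is false, so <>p & ~q is false.
      At w3: <>p requires p at some successor in {w0, w2, w4, w5}.
        p holds at w0, so <>p is true at w3.
Satisfying worlds: {w1}

1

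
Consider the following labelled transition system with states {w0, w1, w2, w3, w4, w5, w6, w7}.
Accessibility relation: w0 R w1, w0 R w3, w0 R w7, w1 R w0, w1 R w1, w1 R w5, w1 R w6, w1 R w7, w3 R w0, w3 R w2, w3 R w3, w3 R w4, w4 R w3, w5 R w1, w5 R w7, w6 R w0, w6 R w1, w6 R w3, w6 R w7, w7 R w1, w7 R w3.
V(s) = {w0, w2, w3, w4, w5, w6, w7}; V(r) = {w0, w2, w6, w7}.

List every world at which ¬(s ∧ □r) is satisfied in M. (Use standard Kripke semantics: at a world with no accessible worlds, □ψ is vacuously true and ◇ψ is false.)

w0, w1, w3, w4, w5, w6, w7

Let φ = ¬(s ∧ □r). Evaluate φ at each world:
  w0 (successors {w1, w3, w7}): φ is true.
  w1 (successors {w0, w1, w5, w6, w7}): φ is true.
  w2 (successors ∅): φ is false.
  w3 (successors {w0, w2, w3, w4}): φ is true.
  w4 (successors {w3}): φ is true.
  w5 (successors {w1, w7}): φ is true.
  w6 (successors {w0, w1, w3, w7}): φ is true.
  w7 (successors {w1, w3}): φ is true.
For instance, at w3:
  At w3: s ∧ □r is false, so ¬(s ∧ □r) is true.
    At w3: s is true, □r is false, so s ∧ □r is false.
      At w3: □r requires r at every successor {w0, w2, w3, w4}.
        r fails at w3, so □r is false at w3.
Satisfying worlds: {w0, w1, w3, w4, w5, w6, w7}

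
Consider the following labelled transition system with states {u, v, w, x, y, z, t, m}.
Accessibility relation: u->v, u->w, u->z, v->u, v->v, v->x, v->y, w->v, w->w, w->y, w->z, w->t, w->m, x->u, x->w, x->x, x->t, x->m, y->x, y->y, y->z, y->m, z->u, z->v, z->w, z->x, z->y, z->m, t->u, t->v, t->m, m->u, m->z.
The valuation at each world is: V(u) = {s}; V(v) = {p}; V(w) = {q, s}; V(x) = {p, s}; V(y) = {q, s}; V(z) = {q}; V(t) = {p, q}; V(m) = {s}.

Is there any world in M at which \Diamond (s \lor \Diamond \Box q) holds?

Let φ = \Diamond (s \lor \Diamond \Box q). Evaluate φ at each world:
  u (successors {v, w, z}): φ is true.
  v (successors {u, v, x, y}): φ is true.
  w (successors {v, w, y, z, t, m}): φ is true.
  x (successors {u, w, x, t, m}): φ is true.
  y (successors {x, y, z, m}): φ is true.
  z (successors {u, v, w, x, y, m}): φ is true.
  t (successors {u, v, m}): φ is true.
  m (successors {u, z}): φ is true.
Detail at u (witness):
  At u: \Diamond (s \lor \Diamond \Box q) requires s \lor \Diamond \Box q at some successor in {v, w, z}.
    s \lor \Diamond \Box q holds at w, so \Diamond (s \lor \Diamond \Box q) is true at u.
      At w: s is true, \Diamond \Box q is false, so s \lor \Diamond \Box q is true.

Yes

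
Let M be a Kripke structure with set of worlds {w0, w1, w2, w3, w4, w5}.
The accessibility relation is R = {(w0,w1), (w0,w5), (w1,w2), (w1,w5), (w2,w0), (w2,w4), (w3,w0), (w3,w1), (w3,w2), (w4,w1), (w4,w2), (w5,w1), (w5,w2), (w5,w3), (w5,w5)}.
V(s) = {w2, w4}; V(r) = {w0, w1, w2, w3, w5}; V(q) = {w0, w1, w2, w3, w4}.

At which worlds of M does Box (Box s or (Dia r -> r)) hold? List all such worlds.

Recall that Box ψ holds at a world iff ψ holds at every accessible world, and Dia ψ holds iff ψ holds at some accessible world.
Let φ = Box (Box s or (Dia r -> r)). Evaluate φ at each world:
  w0 (successors {w1, w5}): φ is true.
  w1 (successors {w2, w5}): φ is true.
  w2 (successors {w0, w4}): φ is false.
  w3 (successors {w0, w1, w2}): φ is true.
  w4 (successors {w1, w2}): φ is true.
  w5 (successors {w1, w2, w3, w5}): φ is true.
For instance, at w2:
  At w2: Box (Box s or (Dia r -> r)) requires Box s or (Dia r -> r) at every successor {w0, w4}.
    Box s or (Dia r -> r) fails at w4, so Box (Box s or (Dia r -> r)) is false at w2.
      At w4: Box s is false, Dia r -> r is false, so Box s or (Dia r -> r) is false.
Satisfying worlds: {w0, w1, w3, w4, w5}

w0, w1, w3, w4, w5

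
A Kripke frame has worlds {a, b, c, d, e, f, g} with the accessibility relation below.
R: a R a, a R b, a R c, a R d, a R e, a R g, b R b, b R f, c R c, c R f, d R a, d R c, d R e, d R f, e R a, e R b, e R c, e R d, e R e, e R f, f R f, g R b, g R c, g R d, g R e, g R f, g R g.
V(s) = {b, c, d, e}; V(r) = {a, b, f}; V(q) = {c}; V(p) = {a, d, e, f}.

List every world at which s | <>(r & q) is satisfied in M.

b, c, d, e

Recall that <>ψ holds at a world iff ψ holds at some accessible world.
Let φ = s | <>(r & q). Evaluate φ at each world:
  a (successors {a, b, c, d, e, g}): φ is false.
  b (successors {b, f}): φ is true.
  c (successors {c, f}): φ is true.
  d (successors {a, c, e, f}): φ is true.
  e (successors {a, b, c, d, e, f}): φ is true.
  f (successors {f}): φ is false.
  g (successors {b, c, d, e, f, g}): φ is false.
For instance, at f:
  At f: s is false, <>(r & q) is false, so s | <>(r & q) is false.
    At f: <>(r & q) requires r & q at some successor in {f}.
      At f: r & q is false.
    So <>(r & q) is false at f.
Satisfying worlds: {b, c, d, e}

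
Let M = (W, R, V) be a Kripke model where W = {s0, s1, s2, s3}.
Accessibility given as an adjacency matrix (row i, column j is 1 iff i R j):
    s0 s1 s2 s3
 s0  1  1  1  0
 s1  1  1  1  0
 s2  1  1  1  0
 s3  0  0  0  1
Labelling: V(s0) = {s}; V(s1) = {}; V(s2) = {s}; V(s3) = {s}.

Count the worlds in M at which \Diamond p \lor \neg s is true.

1

Let φ = \Diamond p \lor \neg s. Evaluate φ at each world:
  s0 (successors {s0, s1, s2}): φ is false.
  s1 (successors {s0, s1, s2}): φ is true.
  s2 (successors {s0, s1, s2}): φ is false.
  s3 (successors {s3}): φ is false.
For instance, at s1:
  At s1: \Diamond p is false, \neg s is true, so \Diamond p \lor \neg s is true.
    At s1: \Diamond p requires p at some successor in {s0, s1, s2}.
      At s0: p is false.
      At s1: p is false.
      At s2: p is false.
    So \Diamond p is false at s1.
Satisfying worlds: {s1}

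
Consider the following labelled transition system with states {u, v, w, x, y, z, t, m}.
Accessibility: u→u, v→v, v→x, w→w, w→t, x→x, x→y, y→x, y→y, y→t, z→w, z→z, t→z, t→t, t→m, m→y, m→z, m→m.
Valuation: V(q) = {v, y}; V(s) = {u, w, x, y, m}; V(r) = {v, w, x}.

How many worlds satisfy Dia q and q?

2

Let φ = Dia q and q. Evaluate φ at each world:
  u (successors {u}): φ is false.
  v (successors {v, x}): φ is true.
  w (successors {w, t}): φ is false.
  x (successors {x, y}): φ is false.
  y (successors {x, y, t}): φ is true.
  z (successors {w, z}): φ is false.
  t (successors {z, t, m}): φ is false.
  m (successors {y, z, m}): φ is false.
For instance, at u:
  At u: Dia q is false, q is false, so Dia q and q is false.
    At u: Dia q requires q at some successor in {u}.
      At u: q is false.
    So Dia q is false at u.
Satisfying worlds: {v, y}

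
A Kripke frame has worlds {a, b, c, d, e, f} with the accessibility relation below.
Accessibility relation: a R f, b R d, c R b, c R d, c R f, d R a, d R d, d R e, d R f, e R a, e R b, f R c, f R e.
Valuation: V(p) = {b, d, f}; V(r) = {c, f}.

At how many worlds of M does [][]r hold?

0

Let φ = [][]r. Evaluate φ at each world:
  a (successors {f}): φ is false.
  b (successors {d}): φ is false.
  c (successors {b, d, f}): φ is false.
  d (successors {a, d, e, f}): φ is false.
  e (successors {a, b}): φ is false.
  f (successors {c, e}): φ is false.
For instance, at a:
  At a: [][]r requires []r at every successor {f}.
    []r fails at f, so [][]r is false at a.
      At f: []r requires r at every successor {c, e}.
        r fails at e, so []r is false at f.
Satisfying worlds: none.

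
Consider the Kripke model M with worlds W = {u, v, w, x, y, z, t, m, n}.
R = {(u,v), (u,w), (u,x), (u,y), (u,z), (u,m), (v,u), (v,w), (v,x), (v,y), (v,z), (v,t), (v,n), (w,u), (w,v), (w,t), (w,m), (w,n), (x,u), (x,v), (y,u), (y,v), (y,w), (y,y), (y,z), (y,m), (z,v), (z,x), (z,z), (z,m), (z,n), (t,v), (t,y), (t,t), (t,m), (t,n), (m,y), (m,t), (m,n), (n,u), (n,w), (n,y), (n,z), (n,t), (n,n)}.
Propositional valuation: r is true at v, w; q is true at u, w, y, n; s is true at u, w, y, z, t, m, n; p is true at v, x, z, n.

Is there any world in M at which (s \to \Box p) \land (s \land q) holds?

Let φ = (s \to \Box p) \land (s \land q). Evaluate φ at each world:
  u (successors {v, w, x, y, z, m}): φ is false.
  v (successors {u, w, x, y, z, t, n}): φ is false.
  w (successors {u, v, t, m, n}): φ is false.
  x (successors {u, v}): φ is false.
  y (successors {u, v, w, y, z, m}): φ is false.
  z (successors {v, x, z, m, n}): φ is false.
  t (successors {v, y, t, m, n}): φ is false.
  m (successors {y, t, n}): φ is false.
  n (successors {u, w, y, z, t, n}): φ is false.
For instance, at w:
  At w: s \to \Box p is false, s \land q is true, so (s \to \Box p) \land (s \land q) is false.
    At w: s is true, \Box p is false, so s \to \Box p is false.
      At w: \Box p requires p at every successor {u, v, t, m, n}.
        p fails at u, so \Box p is false at w.

No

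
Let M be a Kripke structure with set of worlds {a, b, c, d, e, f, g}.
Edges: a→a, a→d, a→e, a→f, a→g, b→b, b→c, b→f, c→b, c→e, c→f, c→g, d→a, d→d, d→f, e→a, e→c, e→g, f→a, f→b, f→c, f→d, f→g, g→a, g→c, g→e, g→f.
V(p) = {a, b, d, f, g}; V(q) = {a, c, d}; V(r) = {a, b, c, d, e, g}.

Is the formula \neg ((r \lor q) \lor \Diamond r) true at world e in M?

No

Recall that \Diamond ψ holds at a world iff ψ holds at some accessible world.
At e: (r \lor q) \lor \Diamond r is true, so \neg ((r \lor q) \lor \Diamond r) is false.
  At e: r \lor q is true, \Diamond r is true, so (r \lor q) \lor \Diamond r is true.
    At e: \Diamond r requires r at some successor in {a, c, g}.
      r holds at a, so \Diamond r is true at e.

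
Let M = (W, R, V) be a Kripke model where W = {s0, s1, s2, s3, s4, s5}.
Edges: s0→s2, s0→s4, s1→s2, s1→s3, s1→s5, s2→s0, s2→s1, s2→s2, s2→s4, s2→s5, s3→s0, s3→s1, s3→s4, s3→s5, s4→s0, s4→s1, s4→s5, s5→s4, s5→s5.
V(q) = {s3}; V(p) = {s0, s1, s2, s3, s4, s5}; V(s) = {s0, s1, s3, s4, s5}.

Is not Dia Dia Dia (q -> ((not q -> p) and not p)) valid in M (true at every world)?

No

Let φ = not Dia Dia Dia (q -> ((not q -> p) and not p)). Evaluate φ at each world:
  s0 (successors {s2, s4}): φ is false.
  s1 (successors {s2, s3, s5}): φ is false.
  s2 (successors {s0, s1, s2, s4, s5}): φ is false.
  s3 (successors {s0, s1, s4, s5}): φ is false.
  s4 (successors {s0, s1, s5}): φ is false.
  s5 (successors {s4, s5}): φ is false.
Detail at s0 (counterexample):
  At s0: Dia Dia Dia (q -> ((not q -> p) and not p)) is true, so not Dia Dia Dia (q -> ((not q -> p) and not p)) is false.
    At s0: Dia Dia Dia (q -> ((not q -> p) and not p)) requires Dia Dia (q -> ((not q -> p) and not p)) at some successor in {s2, s4}.
      Dia Dia (q -> ((not q -> p) and not p)) holds at s2, so Dia Dia Dia (q -> ((not q -> p) and not p)) is true at s0.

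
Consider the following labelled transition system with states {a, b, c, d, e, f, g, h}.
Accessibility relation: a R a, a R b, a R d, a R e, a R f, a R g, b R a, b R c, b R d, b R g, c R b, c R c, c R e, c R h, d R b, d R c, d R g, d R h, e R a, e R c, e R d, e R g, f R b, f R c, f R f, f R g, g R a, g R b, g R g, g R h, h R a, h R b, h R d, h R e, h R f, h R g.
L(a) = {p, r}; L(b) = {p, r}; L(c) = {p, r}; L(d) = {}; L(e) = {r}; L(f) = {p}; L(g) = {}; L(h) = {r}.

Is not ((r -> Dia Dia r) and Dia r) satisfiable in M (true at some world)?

No

Let φ = not ((r -> Dia Dia r) and Dia r). Evaluate φ at each world:
  a (successors {a, b, d, e, f, g}): φ is false.
  b (successors {a, c, d, g}): φ is false.
  c (successors {b, c, e, h}): φ is false.
  d (successors {b, c, g, h}): φ is false.
  e (successors {a, c, d, g}): φ is false.
  f (successors {b, c, f, g}): φ is false.
  g (successors {a, b, g, h}): φ is false.
  h (successors {a, b, d, e, f, g}): φ is false.
For instance, at d:
  At d: (r -> Dia Dia r) and Dia r is true, so not ((r -> Dia Dia r) and Dia r) is false.
    At d: r -> Dia Dia r is true, Dia r is true, so (r -> Dia Dia r) and Dia r is true.
      At d: r is false, Dia Dia r is true, so r -> Dia Dia r is true.
      At d: Dia r requires r at some successor in {b, c, g, h}.
        r holds at b, so Dia r is true at d.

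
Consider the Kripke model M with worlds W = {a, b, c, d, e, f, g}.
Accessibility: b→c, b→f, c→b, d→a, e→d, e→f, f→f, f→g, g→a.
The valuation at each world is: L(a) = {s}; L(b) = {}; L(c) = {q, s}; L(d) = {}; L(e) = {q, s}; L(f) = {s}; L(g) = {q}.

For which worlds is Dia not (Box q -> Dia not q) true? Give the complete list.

Recall that Box ψ holds at a world iff ψ holds at every accessible world, and Dia ψ holds iff ψ holds at some accessible world.
Let φ = Dia not (Box q -> Dia not q). Evaluate φ at each world:
  a (successors ∅): φ is false.
  b (successors {c, f}): φ is false.
  c (successors {b}): φ is false.
  d (successors {a}): φ is true.
  e (successors {d, f}): φ is false.
  f (successors {f, g}): φ is false.
  g (successors {a}): φ is true.
For instance, at f:
  At f: Dia not (Box q -> Dia not q) requires not (Box q -> Dia not q) at some successor in {f, g}.
    At f: not (Box q -> Dia not q) is false.
    At g: not (Box q -> Dia not q) is false.
  So Dia not (Box q -> Dia not q) is false at f.
Satisfying worlds: {d, g}

d, g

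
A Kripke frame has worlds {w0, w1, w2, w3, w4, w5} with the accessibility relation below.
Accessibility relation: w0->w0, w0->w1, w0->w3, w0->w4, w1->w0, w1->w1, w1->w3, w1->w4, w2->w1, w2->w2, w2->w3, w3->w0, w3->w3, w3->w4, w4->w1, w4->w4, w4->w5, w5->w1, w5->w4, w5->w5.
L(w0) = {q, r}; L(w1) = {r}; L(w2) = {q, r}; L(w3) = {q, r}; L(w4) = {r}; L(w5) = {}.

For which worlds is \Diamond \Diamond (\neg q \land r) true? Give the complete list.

w0, w1, w2, w3, w4, w5

Let φ = \Diamond \Diamond (\neg q \land r). Evaluate φ at each world:
  w0 (successors {w0, w1, w3, w4}): φ is true.
  w1 (successors {w0, w1, w3, w4}): φ is true.
  w2 (successors {w1, w2, w3}): φ is true.
  w3 (successors {w0, w3, w4}): φ is true.
  w4 (successors {w1, w4, w5}): φ is true.
  w5 (successors {w1, w4, w5}): φ is true.
For instance, at w2:
  At w2: \Diamond \Diamond (\neg q \land r) requires \Diamond (\neg q \land r) at some successor in {w1, w2, w3}.
    \Diamond (\neg q \land r) holds at w1, so \Diamond \Diamond (\neg q \land r) is true at w2.
      At w1: \Diamond (\neg q \land r) requires \neg q \land r at some successor in {w0, w1, w3, w4}.
        \neg q \land r holds at w1, so \Diamond (\neg q \land r) is true at w1.
Satisfying worlds: {w0, w1, w2, w3, w4, w5}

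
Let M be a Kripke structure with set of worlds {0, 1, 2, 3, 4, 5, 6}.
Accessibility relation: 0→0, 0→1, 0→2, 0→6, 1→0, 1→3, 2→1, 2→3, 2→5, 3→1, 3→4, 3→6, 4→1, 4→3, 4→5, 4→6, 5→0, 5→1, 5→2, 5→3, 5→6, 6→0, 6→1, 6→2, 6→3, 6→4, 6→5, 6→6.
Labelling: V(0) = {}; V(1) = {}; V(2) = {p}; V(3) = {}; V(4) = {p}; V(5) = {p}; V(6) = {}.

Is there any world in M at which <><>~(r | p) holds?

Recall that <>ψ holds at a world iff ψ holds at some accessible world.
Let φ = <><>~(r | p). Evaluate φ at each world:
  0 (successors {0, 1, 2, 6}): φ is true.
  1 (successors {0, 3}): φ is true.
  2 (successors {1, 3, 5}): φ is true.
  3 (successors {1, 4, 6}): φ is true.
  4 (successors {1, 3, 5, 6}): φ is true.
  5 (successors {0, 1, 2, 3, 6}): φ is true.
  6 (successors {0, 1, 2, 3, 4, 5, 6}): φ is true.
Detail at 0 (witness):
  At 0: <><>~(r | p) requires <>~(r | p) at some successor in {0, 1, 2, 6}.
    <>~(r | p) holds at 0, so <><>~(r | p) is true at 0.
      At 0: <>~(r | p) requires ~(r | p) at some successor in {0, 1, 2, 6}.
        ~(r | p) holds at 0, so <>~(r | p) is true at 0.

Yes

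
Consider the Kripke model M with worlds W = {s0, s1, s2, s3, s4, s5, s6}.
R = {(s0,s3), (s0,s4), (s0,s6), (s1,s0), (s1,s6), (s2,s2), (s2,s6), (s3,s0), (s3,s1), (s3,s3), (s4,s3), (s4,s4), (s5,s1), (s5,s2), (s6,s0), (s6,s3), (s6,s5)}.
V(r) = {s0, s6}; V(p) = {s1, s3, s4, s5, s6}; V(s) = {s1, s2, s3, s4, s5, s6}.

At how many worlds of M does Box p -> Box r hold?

5

Let φ = Box p -> Box r. Evaluate φ at each world:
  s0 (successors {s3, s4, s6}): φ is false.
  s1 (successors {s0, s6}): φ is true.
  s2 (successors {s2, s6}): φ is true.
  s3 (successors {s0, s1, s3}): φ is true.
  s4 (successors {s3, s4}): φ is false.
  s5 (successors {s1, s2}): φ is true.
  s6 (successors {s0, s3, s5}): φ is true.
For instance, at s5:
  At s5: Box p is false, Box r is false, so Box p -> Box r is true.
    At s5: Box p requires p at every successor {s1, s2}.
      p fails at s2, so Box p is false at s5.
    At s5: Box r requires r at every successor {s1, s2}.
      r fails at s1, so Box r is false at s5.
Satisfying worlds: {s1, s2, s3, s5, s6}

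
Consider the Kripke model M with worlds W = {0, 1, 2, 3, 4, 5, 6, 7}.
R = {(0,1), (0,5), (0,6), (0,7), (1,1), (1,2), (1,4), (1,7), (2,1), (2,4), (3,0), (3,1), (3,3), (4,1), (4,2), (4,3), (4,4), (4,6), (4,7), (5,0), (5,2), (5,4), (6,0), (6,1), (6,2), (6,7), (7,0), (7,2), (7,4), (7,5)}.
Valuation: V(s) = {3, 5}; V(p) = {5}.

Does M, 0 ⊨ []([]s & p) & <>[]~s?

At 0: []([]s & p) is false, <>[]~s is true, so []([]s & p) & <>[]~s is false.
  At 0: []([]s & p) requires []s & p at every successor {1, 5, 6, 7}.
    []s & p fails at 1, so []([]s & p) is false at 0.
      At 1: []s is false, p is false, so []s & p is false.
  At 0: <>[]~s requires []~s at some successor in {1, 5, 6, 7}.
    []~s holds at 1, so <>[]~s is true at 0.
      At 1: []~s requires ~s at every successor {1, 2, 4, 7}.
        At 1: ~s is true.
        At 2: ~s is true.
        At 4: ~s is true.
        At 7: ~s is true.
      So []~s is true at 1.

No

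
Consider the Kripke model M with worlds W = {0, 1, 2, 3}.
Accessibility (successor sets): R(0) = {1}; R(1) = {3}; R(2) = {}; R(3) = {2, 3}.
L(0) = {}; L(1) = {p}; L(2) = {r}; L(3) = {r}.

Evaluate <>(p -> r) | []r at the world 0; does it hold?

At 0: <>(p -> r) is false, []r is false, so <>(p -> r) | []r is false.
  At 0: <>(p -> r) requires p -> r at some successor in {1}.
    At 1: p -> r is false.
  So <>(p -> r) is false at 0.
  At 0: []r requires r at every successor {1}.
    r fails at 1, so []r is false at 0.

No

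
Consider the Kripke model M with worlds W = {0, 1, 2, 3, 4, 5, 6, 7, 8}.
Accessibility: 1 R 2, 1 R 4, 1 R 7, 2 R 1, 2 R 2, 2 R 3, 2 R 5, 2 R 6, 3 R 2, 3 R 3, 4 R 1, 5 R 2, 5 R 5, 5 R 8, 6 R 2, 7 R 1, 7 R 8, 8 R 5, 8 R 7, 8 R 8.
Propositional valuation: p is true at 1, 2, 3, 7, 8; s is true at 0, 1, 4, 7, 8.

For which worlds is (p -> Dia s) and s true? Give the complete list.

Recall that Dia ψ holds at a world iff ψ holds at some accessible world.
Let φ = (p -> Dia s) and s. Evaluate φ at each world:
  0 (successors ∅): φ is true.
  1 (successors {2, 4, 7}): φ is true.
  2 (successors {1, 2, 3, 5, 6}): φ is false.
  3 (successors {2, 3}): φ is false.
  4 (successors {1}): φ is true.
  5 (successors {2, 5, 8}): φ is false.
  6 (successors {2}): φ is false.
  7 (successors {1, 8}): φ is true.
  8 (successors {5, 7, 8}): φ is true.
For instance, at 3:
  At 3: p -> Dia s is false, s is false, so (p -> Dia s) and s is false.
    At 3: p is true, Dia s is false, so p -> Dia s is false.
      At 3: Dia s requires s at some successor in {2, 3}.
        At 2: s is false.
        At 3: s is false.
      So Dia s is false at 3.
Satisfying worlds: {0, 1, 4, 7, 8}

0, 1, 4, 7, 8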